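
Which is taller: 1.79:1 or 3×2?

3×2

1.79 and 3×2 = 1.5; 1.79 > 1.5. The smaller width-to-height ratio is the taller frame.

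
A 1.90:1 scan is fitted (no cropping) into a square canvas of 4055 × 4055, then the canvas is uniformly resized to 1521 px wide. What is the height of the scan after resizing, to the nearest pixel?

Fitted into 4055×4055, the scan spans the width; its height is 4055 / 1.900 ≈ 2134.21 px.
Resizing to 1521 px wide multiplies everything by 0.3751: 2134.21 → 800.53 px.

801 px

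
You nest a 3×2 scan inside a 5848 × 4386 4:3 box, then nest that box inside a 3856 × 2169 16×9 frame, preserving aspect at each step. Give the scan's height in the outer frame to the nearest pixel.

First fit — 3×2 into 5848×4386 spans the width: 5848.00 × 3898.67.
The 4:3 canvas is height-limited in 3856×2169, giving 2892.00 × 2169.00; scale factor 0.4945.
The scan scales with it: height 3898.67 × 0.4945 ≈ 1928.00.

1928 px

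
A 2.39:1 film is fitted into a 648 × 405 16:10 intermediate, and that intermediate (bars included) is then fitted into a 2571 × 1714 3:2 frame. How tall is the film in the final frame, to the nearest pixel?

2.39:1 in 648×405: fills the width, so the film is 648.00 × 271.13.
16:10 in 2571×1714: fills the width, so the intermediate becomes 2571.00 × 1606.88 — a scale of ×3.9676.
So the film's height is 271.13 × 3.9676 ≈ 1075.73.

1076 px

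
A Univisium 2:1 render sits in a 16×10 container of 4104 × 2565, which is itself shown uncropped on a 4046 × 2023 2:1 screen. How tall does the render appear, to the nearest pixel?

1618 px

Univisium 2:1 in 4104×2565: fills the width, so the render is 4104.00 × 2052.00.
The 16×10 canvas is height-limited in 4046×2023, giving 3236.80 × 2023.00; scale factor 0.7887.
Applying the same ×0.7887: 2052.00 → 1618.40.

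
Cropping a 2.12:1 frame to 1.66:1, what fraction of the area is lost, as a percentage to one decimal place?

1.66:1 is narrower than 2.12:1, so the crop keeps the full height and trims the width.
Area ratio = (1.660)/(2.120) = 78.30%; the remaining 21.70% is cropped out.

21.7%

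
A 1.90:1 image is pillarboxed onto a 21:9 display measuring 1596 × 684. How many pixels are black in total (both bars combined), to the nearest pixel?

Since 1.900 < 2.333, the image is height-limited.
That makes the image 1299.6000 px wide (684 × 1.900).
Black = 1596 − 1299.6000 = 296.4000 px.
Bar area = 296.4000 × 684 ≈ 202738 px.

202738 pixels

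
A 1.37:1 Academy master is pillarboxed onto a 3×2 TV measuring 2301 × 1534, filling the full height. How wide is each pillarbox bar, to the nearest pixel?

That makes the image 2101.58 px wide (1534 × 1.370).
2301 − 2101.58 = 199.42 px of bars (99.71 each).

100 px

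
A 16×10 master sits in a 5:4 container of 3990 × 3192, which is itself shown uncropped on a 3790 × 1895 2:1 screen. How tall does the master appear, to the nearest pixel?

1480 px

First fit — 16×10 into 3990×3192 spans the width: 3990.00 × 2493.75.
Second fit — the 5:4 canvas into 3790×1895 spans the height: 2368.75 × 1895.00 (×0.5937 from 3990×3192).
Applying the same ×0.5937: 2493.75 → 1480.47.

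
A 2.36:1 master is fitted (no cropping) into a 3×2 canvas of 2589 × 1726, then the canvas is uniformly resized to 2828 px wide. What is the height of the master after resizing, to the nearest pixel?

1198 px

At 2589×1726 the master is width-limited, so height = 2589 / 2.360 ≈ 1097.03 px.
The frame scales by 2828/2589 = 1.0923; 1097.03 × 1.0923 ≈ 1198.31 px.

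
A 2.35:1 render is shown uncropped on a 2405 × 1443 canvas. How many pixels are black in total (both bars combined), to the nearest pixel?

Since 2.350 > 1.667, the render is width-limited.
That makes the image 1023.4043 px tall (2405 / 2.350).
Leftover height: 1443 − 1023.4043 = 419.5957 px.
Across the 2405-px span: 419.5957 × 2405 ≈ 1009128 px.

1009128 pixels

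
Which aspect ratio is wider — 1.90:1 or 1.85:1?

1.90:1

1.9 and 1.85; 1.9 > 1.85.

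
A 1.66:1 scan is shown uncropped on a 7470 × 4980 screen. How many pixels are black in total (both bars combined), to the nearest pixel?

Since 1.660 > 1.500, the scan is width-limited.
That makes the image 4500.0000 px tall (7470 / 1.660).
Leftover height: 4980 − 4500.0000 = 480.0000 px.
That's 480.0000 × 7470 ≈ 3585600 black pixels.

3585600 pixels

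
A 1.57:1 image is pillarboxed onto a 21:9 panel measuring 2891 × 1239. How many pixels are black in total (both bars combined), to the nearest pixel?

1171809 pixels

Since 1.570 < 2.333, the image is height-limited.
The image is 1239 × 1.570 ≈ 1945.2300 px wide.
2891 − 1945.2300 = 945.7700 px of bars.
Across the 1239-px span: 945.7700 × 1239 ≈ 1171809 px.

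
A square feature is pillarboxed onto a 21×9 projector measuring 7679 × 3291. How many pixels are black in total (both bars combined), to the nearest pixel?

14440908 pixels

square (1.000) < 21×9 (2.333), so the feature fills the height.
Content width = 3291 × 1/1 ≈ 3291.0000 px.
7679 − 3291.0000 = 4388.0000 px of bars.
That's 4388.0000 × 3291 ≈ 14440908 black pixels.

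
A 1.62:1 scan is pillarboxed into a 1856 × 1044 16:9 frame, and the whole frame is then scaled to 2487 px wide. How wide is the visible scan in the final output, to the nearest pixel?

At 1856×1044 the scan is height-limited, so width = 1044 × 1.620 ≈ 1691.28 px.
Scaling 1856 → 2487 is ×1.3400, so the width becomes 1691.28 × 1.3400 ≈ 2266.28 px.

2266 px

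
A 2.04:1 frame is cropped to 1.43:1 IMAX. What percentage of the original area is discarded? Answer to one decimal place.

The height stays; only width is cut (since 1.43:1 IMAX is narrower than 2.04:1).
Area ratio = (1.430)/(2.040) = 70.10%; the remaining 29.90% is cropped out.

29.9%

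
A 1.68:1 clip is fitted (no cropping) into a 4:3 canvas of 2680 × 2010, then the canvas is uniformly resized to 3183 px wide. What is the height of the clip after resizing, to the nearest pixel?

Fitted into 2680×2010, the clip spans the width; its height is 2680 / 1.680 ≈ 1595.24 px.
Scaling 2680 → 3183 is ×1.1877, so the height becomes 1595.24 × 1.1877 ≈ 1894.64 px.

1895 px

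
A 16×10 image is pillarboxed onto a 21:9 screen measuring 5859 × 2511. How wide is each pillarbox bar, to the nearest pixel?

921 px

Since 1.600 < 2.333, the image is height-limited.
The image is 2511 × 16/10 ≈ 4017.60 px wide.
Leftover width: 5859 − 4017.60 = 1841.40 px → 920.70 each side.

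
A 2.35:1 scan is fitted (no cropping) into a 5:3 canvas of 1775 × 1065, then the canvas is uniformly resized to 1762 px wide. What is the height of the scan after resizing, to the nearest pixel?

750 px

In the 1775×1065 frame the scan fills the width: height = 1775 / 2.350 ≈ 755.32 px.
Scaling 1775 → 1762 is ×0.9927, so the height becomes 755.32 × 0.9927 ≈ 749.79 px.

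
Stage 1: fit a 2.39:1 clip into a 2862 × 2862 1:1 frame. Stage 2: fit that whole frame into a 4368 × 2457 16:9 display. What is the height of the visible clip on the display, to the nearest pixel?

First fit — 2.39:1 into 2862×2862 spans the width: 2862.00 × 1197.49.
Second fit — the 1:1 canvas into 4368×2457 spans the height: 2457.00 × 2457.00 (×0.8585 from 2862×2862).
The clip scales with it: height 1197.49 × 0.8585 ≈ 1028.03.

1028 px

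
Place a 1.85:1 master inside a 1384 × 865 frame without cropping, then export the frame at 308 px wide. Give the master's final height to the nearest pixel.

166 px

In the 1384×865 frame the master fills the width: height = 1384 / 1.850 ≈ 748.11 px.
Resizing to 308 px wide multiplies everything by 0.2225: 748.11 → 166.49 px.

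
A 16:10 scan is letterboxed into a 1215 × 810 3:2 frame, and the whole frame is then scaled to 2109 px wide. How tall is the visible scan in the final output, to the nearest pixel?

1318 px

At 1215×810 the scan is width-limited, so height = 1215 × 10/16 ≈ 759.38 px.
Scaling 1215 → 2109 is ×1.7358, so the height becomes 759.38 × 1.7358 ≈ 1318.12 px.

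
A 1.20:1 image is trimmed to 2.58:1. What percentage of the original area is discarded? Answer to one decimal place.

53.5%

The width stays; only height is cut (since 2.58:1 is wider than 1.20:1).
Fraction kept = (1.200)/(2.580) ≈ 46.51%, so 53.49% is lost.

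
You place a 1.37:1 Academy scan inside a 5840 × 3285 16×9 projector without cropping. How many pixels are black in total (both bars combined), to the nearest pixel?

1.37:1 Academy (1.370) < 16×9 (1.778), so the scan fills the height.
The scan is 3285 × 1.370 ≈ 4500.4500 px wide.
Leftover width: 5840 − 4500.4500 = 1339.5500 px.
That's 1339.5500 × 3285 ≈ 4400422 black pixels.

4400422 pixels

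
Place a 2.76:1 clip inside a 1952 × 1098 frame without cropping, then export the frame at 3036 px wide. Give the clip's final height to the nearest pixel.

1100 px

In the 1952×1098 frame the clip fills the width: height = 1952 / 2.760 ≈ 707.25 px.
Resizing to 3036 px wide multiplies everything by 1.5553: 707.25 → 1100.00 px.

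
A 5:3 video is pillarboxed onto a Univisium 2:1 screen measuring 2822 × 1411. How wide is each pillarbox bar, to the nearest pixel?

5:3 (1.667) < Univisium 2:1 (2.000), so the video fills the height.
The video is 1411 × 5/3 ≈ 2351.67 px wide.
Leftover width: 2822 − 2351.67 = 470.33 px → 235.17 each side.

235 px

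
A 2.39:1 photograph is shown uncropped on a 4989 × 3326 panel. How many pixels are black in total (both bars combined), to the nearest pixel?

6179137 pixels

2.39:1 (2.390) > 3:2 (1.500), so the photograph fills the width.
Content height = 4989 / 2.390 ≈ 2087.4477 px.
Black = 3326 − 2087.4477 = 1238.5523 px.
Bar area = 1238.5523 × 4989 ≈ 6179137 px.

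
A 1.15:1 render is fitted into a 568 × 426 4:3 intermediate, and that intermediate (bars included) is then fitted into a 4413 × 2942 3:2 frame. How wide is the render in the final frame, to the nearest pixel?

3383 px

1.15:1 in 568×426: fills the height, so the render is 489.90 × 426.00.
Second fit — the 4:3 canvas into 4413×2942 spans the height: 3922.67 × 2942.00 (×6.9061 from 568×426).
Applying the same ×6.9061: 489.90 → 3383.30.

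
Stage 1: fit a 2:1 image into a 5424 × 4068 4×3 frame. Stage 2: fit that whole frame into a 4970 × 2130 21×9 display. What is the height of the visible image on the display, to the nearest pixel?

First fit — 2:1 into 5424×4068 spans the width: 5424.00 × 2712.00.
4×3 in 4970×2130: fills the height, so the intermediate becomes 2840.00 × 2130.00 — a scale of ×0.5236.
The image scales with it: height 2712.00 × 0.5236 ≈ 1420.00.

1420 px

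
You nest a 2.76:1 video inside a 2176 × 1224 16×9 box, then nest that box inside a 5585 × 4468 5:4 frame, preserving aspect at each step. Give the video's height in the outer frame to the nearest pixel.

2024 px

2.76:1 in 2176×1224: fills the width, so the video is 2176.00 × 788.41.
The 16×9 canvas is width-limited in 5585×4468, giving 5585.00 × 3141.56; scale factor 2.5666.
The video scales with it: height 788.41 × 2.5666 ≈ 2023.55.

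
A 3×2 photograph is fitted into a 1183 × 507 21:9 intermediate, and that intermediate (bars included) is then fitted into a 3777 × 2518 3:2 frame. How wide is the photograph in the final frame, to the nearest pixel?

2428 px

First fit — 3×2 into 1183×507 spans the height: 760.50 × 507.00.
Second fit — the 21:9 canvas into 3777×2518 spans the width: 3777.00 × 1618.71 (×3.1927 from 1183×507).
The photograph scales with it: width 760.50 × 3.1927 ≈ 2428.07.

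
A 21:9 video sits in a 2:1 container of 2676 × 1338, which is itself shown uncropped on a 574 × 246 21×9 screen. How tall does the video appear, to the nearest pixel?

211 px

Inside the 2676×1338 canvas the video is width-limited at 2676.00 × 1146.86.
Second fit — the 2:1 canvas into 574×246 spans the height: 492.00 × 246.00 (×0.1839 from 2676×1338).
So the video's height is 1146.86 × 0.1839 ≈ 210.86.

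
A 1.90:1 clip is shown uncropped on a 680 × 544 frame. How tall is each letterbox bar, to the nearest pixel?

93 px

1.90:1 is wider than 5:4, so it spans the full width.
Content height = 680 / 1.900 ≈ 357.89 px.
Leftover height: 544 − 357.89 = 186.11 px → 93.05 each side.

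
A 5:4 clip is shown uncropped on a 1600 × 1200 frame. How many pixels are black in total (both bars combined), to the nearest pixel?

120000 pixels

5:4 (1.250) < 4×3 (1.333), so the clip fills the height.
Content width = 1200 × 5/4 ≈ 1500.0000 px.
Black = 1600 − 1500.0000 = 100.0000 px.
That's 100.0000 × 1200 ≈ 120000 black pixels.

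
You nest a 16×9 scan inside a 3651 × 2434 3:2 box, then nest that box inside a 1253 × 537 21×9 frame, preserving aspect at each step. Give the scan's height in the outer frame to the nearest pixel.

First fit — 16×9 into 3651×2434 spans the width: 3651.00 × 2053.69.
Second fit — the 3:2 canvas into 1253×537 spans the height: 805.50 × 537.00 (×0.2206 from 3651×2434).
Applying the same ×0.2206: 2053.69 → 453.09.

453 px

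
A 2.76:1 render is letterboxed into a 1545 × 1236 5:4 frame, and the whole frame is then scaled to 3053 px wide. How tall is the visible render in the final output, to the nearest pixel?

Fitted into 1545×1236, the render spans the width; its height is 1545 / 2.760 ≈ 559.78 px.
The frame scales by 3053/1545 = 1.9761; 559.78 × 1.9761 ≈ 1106.16 px.

1106 px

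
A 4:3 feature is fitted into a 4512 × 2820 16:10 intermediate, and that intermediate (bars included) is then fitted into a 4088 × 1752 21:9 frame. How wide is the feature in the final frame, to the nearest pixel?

First fit — 4:3 into 4512×2820 spans the height: 3760.00 × 2820.00.
The 16:10 canvas is height-limited in 4088×1752, giving 2803.20 × 1752.00; scale factor 0.6213.
The feature scales with it: width 3760.00 × 0.6213 ≈ 2336.00.

2336 px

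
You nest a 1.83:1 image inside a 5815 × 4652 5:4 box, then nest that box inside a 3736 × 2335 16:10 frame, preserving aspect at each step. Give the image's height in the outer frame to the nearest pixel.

Inside the 5815×4652 canvas the image is width-limited at 5815.00 × 3177.60.
Second fit — the 5:4 canvas into 3736×2335 spans the height: 2918.75 × 2335.00 (×0.5019 from 5815×4652).
Applying the same ×0.5019: 3177.60 → 1594.95.

1595 px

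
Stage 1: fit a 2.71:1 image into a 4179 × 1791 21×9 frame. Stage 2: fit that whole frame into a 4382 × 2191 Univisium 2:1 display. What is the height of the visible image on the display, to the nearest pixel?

1617 px

Inside the 4179×1791 canvas the image is width-limited at 4179.00 × 1542.07.
Second fit — the 21×9 canvas into 4382×2191 spans the width: 4382.00 × 1878.00 (×1.0486 from 4179×1791).
Applying the same ×1.0486: 1542.07 → 1616.97.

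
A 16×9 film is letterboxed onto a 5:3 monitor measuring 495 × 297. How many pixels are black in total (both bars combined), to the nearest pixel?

9188 pixels

16×9 is wider than 5:3, so it spans the full width.
The film is 495 × 9/16 ≈ 278.4375 px tall.
Black = 297 − 278.4375 = 18.5625 px.
That's 18.5625 × 495 ≈ 9188 black pixels.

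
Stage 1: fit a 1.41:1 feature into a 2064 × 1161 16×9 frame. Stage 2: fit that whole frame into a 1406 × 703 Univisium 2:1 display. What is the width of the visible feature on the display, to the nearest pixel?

First fit — 1.41:1 into 2064×1161 spans the height: 1637.01 × 1161.00.
Second fit — the 16×9 canvas into 1406×703 spans the height: 1249.78 × 703.00 (×0.6055 from 2064×1161).
So the feature's width is 1637.01 × 0.6055 ≈ 991.23.

991 px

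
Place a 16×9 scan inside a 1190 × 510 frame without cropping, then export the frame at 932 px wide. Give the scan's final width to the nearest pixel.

Fitted into 1190×510, the scan spans the height; its width is 510 × 16/9 ≈ 906.67 px.
Scaling 1190 → 932 is ×0.7832, so the width becomes 906.67 × 0.7832 ≈ 710.10 px.

710 px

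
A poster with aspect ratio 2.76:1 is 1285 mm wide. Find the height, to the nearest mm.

466 mm

Height = 1285 / 2.760 = 465.58.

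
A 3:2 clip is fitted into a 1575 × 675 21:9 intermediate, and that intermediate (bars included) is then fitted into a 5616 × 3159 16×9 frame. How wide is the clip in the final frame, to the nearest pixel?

First fit — 3:2 into 1575×675 spans the height: 1012.50 × 675.00.
The 21:9 canvas is width-limited in 5616×3159, giving 5616.00 × 2406.86; scale factor 3.5657.
Applying the same ×3.5657: 1012.50 → 3610.29.

3610 px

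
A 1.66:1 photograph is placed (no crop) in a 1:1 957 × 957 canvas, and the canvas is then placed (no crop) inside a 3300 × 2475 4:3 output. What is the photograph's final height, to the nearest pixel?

1491 px

1.66:1 in 957×957: fills the width, so the photograph is 957.00 × 576.51.
The 1:1 canvas is height-limited in 3300×2475, giving 2475.00 × 2475.00; scale factor 2.5862.
So the photograph's height is 576.51 × 2.5862 ≈ 1490.96.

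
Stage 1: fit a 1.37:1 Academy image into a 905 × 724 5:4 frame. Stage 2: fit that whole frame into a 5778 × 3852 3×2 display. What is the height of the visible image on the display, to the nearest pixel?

1.37:1 Academy in 905×724: fills the width, so the image is 905.00 × 660.58.
5:4 in 5778×3852: fills the height, so the intermediate becomes 4815.00 × 3852.00 — a scale of ×5.3204.
Applying the same ×5.3204: 660.58 → 3514.60.

3515 px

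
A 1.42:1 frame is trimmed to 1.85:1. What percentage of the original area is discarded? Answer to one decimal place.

23.2%

The width stays; only height is cut (since 1.85:1 is wider than 1.42:1).
Fraction kept = (1.420)/(1.850) ≈ 76.76%, so 23.24% is lost.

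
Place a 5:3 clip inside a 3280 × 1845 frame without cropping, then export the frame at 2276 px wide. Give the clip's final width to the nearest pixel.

2134 px

In the 3280×1845 frame the clip fills the height: width = 1845 × 5/3 ≈ 3075.00 px.
Scaling 3280 → 2276 is ×0.6939, so the width becomes 3075.00 × 0.6939 ≈ 2133.75 px.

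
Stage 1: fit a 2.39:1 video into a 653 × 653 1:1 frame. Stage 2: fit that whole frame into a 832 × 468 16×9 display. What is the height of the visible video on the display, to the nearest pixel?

2.39:1 in 653×653: fills the width, so the video is 653.00 × 273.22.
Second fit — the 1:1 canvas into 832×468 spans the height: 468.00 × 468.00 (×0.7167 from 653×653).
The video scales with it: height 273.22 × 0.7167 ≈ 195.82.

196 px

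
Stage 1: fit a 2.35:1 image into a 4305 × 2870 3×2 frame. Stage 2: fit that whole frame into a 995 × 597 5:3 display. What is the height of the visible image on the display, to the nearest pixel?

2.35:1 in 4305×2870: fills the width, so the image is 4305.00 × 1831.91.
The 3×2 canvas is height-limited in 995×597, giving 895.50 × 597.00; scale factor 0.2080.
Applying the same ×0.2080: 1831.91 → 381.06.

381 px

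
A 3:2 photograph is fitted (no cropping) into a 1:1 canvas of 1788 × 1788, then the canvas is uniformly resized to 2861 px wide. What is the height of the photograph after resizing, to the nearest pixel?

1907 px

At 1788×1788 the photograph is width-limited, so height = 1788 × 2/3 ≈ 1192.00 px.
Resizing to 2861 px wide multiplies everything by 1.6001: 1192.00 → 1907.33 px.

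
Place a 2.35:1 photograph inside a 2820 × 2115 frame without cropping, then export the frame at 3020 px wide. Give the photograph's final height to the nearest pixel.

1285 px

Fitted into 2820×2115, the photograph spans the width; its height is 2820 / 2.350 ≈ 1200.00 px.
Scaling 2820 → 3020 is ×1.0709, so the height becomes 1200.00 × 1.0709 ≈ 1285.11 px.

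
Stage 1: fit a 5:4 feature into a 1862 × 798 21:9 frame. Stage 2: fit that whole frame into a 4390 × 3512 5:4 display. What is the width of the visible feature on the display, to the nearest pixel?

2352 px

5:4 in 1862×798: fills the height, so the feature is 997.50 × 798.00.
The 21:9 canvas is width-limited in 4390×3512, giving 4390.00 × 1881.43; scale factor 2.3577.
Applying the same ×2.3577: 997.50 → 2351.79.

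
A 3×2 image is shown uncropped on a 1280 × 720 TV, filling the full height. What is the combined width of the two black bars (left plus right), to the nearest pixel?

200 px

Content width = 720 × 3/2 ≈ 1080.00 px.
Leftover width: 1280 − 1080.00 = 200.00 px.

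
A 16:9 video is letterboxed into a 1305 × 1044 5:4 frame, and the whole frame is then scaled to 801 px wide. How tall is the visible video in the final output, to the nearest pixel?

451 px

At 1305×1044 the video is width-limited, so height = 1305 × 9/16 ≈ 734.06 px.
Scaling 1305 → 801 is ×0.6138, so the height becomes 734.06 × 0.6138 ≈ 450.56 px.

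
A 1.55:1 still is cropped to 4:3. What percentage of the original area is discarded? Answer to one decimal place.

14.0%

The height stays; only width is cut (since 4:3 is narrower than 1.55:1).
Area ratio = (1.333)/(1.550) = 86.02%; the remaining 13.98% is cropped out.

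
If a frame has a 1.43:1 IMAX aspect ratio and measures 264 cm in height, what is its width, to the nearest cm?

378 cm

264 × 1.430 = 377.52.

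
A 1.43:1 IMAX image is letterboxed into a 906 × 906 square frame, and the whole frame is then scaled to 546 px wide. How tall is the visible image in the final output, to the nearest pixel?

382 px

Fitted into 906×906, the image spans the width; its height is 906 / 1.430 ≈ 633.57 px.
Scaling 906 → 546 is ×0.6026, so the height becomes 633.57 × 0.6026 ≈ 381.82 px.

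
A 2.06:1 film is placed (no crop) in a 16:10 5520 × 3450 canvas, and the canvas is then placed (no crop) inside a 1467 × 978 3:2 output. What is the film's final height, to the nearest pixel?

712 px

Inside the 5520×3450 canvas the film is width-limited at 5520.00 × 2679.61.
Second fit — the 16:10 canvas into 1467×978 spans the width: 1467.00 × 916.88 (×0.2658 from 5520×3450).
The film scales with it: height 2679.61 × 0.2658 ≈ 712.14.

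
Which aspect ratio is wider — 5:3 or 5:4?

5:3 = 1.667 and 5:4 = 1.25; 1.667 > 1.25.

5:3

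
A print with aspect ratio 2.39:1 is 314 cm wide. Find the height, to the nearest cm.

Height = 314 / 2.390 = 131.38.

131 cm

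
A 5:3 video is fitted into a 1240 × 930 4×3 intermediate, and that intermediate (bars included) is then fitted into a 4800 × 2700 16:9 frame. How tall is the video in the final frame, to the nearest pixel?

2160 px

First fit — 5:3 into 1240×930 spans the width: 1240.00 × 744.00.
Second fit — the 4×3 canvas into 4800×2700 spans the height: 3600.00 × 2700.00 (×2.9032 from 1240×930).
The video scales with it: height 744.00 × 2.9032 ≈ 2160.00.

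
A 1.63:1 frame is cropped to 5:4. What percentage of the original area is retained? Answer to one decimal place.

76.7%

5:4 is narrower than 1.63:1, so the crop keeps the full height and trims the width.
Area ratio = (1.250)/(1.630) = 76.69% retained.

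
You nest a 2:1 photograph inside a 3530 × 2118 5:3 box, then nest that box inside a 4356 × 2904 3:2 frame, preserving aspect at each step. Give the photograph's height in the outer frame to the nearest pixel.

2178 px

First fit — 2:1 into 3530×2118 spans the width: 3530.00 × 1765.00.
The 5:3 canvas is width-limited in 4356×2904, giving 4356.00 × 2613.60; scale factor 1.2340.
So the photograph's height is 1765.00 × 1.2340 ≈ 2178.00.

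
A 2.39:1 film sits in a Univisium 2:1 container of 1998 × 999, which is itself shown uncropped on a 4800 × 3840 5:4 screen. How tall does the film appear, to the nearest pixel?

First fit — 2.39:1 into 1998×999 spans the width: 1998.00 × 835.98.
The Univisium 2:1 canvas is width-limited in 4800×3840, giving 4800.00 × 2400.00; scale factor 2.4024.
The film scales with it: height 835.98 × 2.4024 ≈ 2008.37.

2008 px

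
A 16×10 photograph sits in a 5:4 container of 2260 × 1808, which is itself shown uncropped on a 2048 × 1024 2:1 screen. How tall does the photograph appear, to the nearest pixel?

First fit — 16×10 into 2260×1808 spans the width: 2260.00 × 1412.50.
Second fit — the 5:4 canvas into 2048×1024 spans the height: 1280.00 × 1024.00 (×0.5664 from 2260×1808).
The photograph scales with it: height 1412.50 × 0.5664 ≈ 800.00.

800 px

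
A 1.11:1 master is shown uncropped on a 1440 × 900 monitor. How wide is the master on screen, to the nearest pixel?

1.11:1 is narrower than 16:10, so it spans the full height.
That makes the image 999.00 px wide (900 × 1.110).

999 px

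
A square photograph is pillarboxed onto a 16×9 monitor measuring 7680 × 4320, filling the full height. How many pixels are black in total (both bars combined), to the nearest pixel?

14515200 pixels

The photograph is 4320 × 1/1 ≈ 4320.0000 px wide.
Black = 7680 − 4320.0000 = 3360.0000 px.
Across the 4320-px span: 3360.0000 × 4320 ≈ 14515200 px.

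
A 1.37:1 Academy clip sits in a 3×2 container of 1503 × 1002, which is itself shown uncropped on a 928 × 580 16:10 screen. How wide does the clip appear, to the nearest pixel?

795 px

1.37:1 Academy in 1503×1002: fills the height, so the clip is 1372.74 × 1002.00.
3×2 in 928×580: fills the height, so the intermediate becomes 870.00 × 580.00 — a scale of ×0.5788.
So the clip's width is 1372.74 × 0.5788 ≈ 794.60.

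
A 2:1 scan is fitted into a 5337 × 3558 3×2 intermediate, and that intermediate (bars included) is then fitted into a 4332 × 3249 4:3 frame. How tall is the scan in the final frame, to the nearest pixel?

First fit — 2:1 into 5337×3558 spans the width: 5337.00 × 2668.50.
The 3×2 canvas is width-limited in 4332×3249, giving 4332.00 × 2888.00; scale factor 0.8117.
The scan scales with it: height 2668.50 × 0.8117 ≈ 2166.00.

2166 px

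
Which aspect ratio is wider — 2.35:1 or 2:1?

2.35:1

2.35 and 2; 2.35 > 2.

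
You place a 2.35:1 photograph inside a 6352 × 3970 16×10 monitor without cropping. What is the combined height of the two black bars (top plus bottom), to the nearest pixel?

Since 2.350 > 1.600, the photograph is width-limited.
The photograph is 6352 / 2.350 ≈ 2702.98 px tall.
3970 − 2702.98 = 1267.02 px of bars.

1267 px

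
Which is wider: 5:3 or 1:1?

5:3

5:3 = 1.667 and 1; 1.667 > 1.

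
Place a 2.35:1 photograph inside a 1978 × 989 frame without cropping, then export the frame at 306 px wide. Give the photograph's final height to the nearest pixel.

Fitted into 1978×989, the photograph spans the width; its height is 1978 / 2.350 ≈ 841.70 px.
The frame scales by 306/1978 = 0.1547; 841.70 × 0.1547 ≈ 130.21 px.

130 px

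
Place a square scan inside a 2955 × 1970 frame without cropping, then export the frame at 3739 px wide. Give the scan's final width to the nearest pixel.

2493 px

At 2955×1970 the scan is height-limited, so width = 1970 × 1/1 ≈ 1970.00 px.
Resizing to 3739 px wide multiplies everything by 1.2653: 1970.00 → 2492.67 px.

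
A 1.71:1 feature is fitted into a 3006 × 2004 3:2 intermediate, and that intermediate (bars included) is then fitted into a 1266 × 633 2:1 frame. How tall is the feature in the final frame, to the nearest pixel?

Inside the 3006×2004 canvas the feature is width-limited at 3006.00 × 1757.89.
3:2 in 1266×633: fills the height, so the intermediate becomes 949.50 × 633.00 — a scale of ×0.3159.
Applying the same ×0.3159: 1757.89 → 555.26.

555 px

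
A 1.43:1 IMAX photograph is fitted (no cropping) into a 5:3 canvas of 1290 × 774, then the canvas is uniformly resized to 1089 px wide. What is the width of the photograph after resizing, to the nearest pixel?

934 px

In the 1290×774 frame the photograph fills the height: width = 774 × 1.430 ≈ 1106.82 px.
Resizing to 1089 px wide multiplies everything by 0.8442: 1106.82 → 934.36 px.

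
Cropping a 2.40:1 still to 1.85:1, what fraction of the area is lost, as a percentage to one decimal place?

22.9%

Going from 2.40:1 to 1.85:1 means cutting width while keeping height.
(1.850)/(2.400) ≈ 0.771 of the area survives, leaving 22.92% discarded.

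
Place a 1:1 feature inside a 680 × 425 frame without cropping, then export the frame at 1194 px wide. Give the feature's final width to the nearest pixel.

In the 680×425 frame the feature fills the height: width = 425 × 1/1 ≈ 425.00 px.
The frame scales by 1194/680 = 1.7559; 425.00 × 1.7559 ≈ 746.25 px.

746 px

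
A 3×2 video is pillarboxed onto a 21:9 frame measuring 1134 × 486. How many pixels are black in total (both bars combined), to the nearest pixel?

Since 1.500 < 2.333, the video is height-limited.
The video is 486 × 3/2 ≈ 729.0000 px wide.
Leftover width: 1134 − 729.0000 = 405.0000 px.
That's 405.0000 × 486 ≈ 196830 black pixels.

196830 pixels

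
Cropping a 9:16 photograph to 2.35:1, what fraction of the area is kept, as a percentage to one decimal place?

The width stays; only height is cut (since 2.35:1 is wider than 9:16).
Area ratio = (0.562)/(2.350) = 23.94% retained.

23.9%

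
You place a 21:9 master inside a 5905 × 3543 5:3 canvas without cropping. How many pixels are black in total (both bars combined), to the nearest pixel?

5977547 pixels

Since 2.333 > 1.667, the master is width-limited.
Content height = 5905 × 9/21 ≈ 2530.7143 px.
3543 − 2530.7143 = 1012.2857 px of bars.
Across the 5905-px span: 1012.2857 × 5905 ≈ 5977547 px.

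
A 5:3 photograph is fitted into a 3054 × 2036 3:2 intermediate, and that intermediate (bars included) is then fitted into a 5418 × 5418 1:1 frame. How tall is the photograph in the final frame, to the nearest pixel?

5:3 in 3054×2036: fills the width, so the photograph is 3054.00 × 1832.40.
The 3:2 canvas is width-limited in 5418×5418, giving 5418.00 × 3612.00; scale factor 1.7741.
Applying the same ×1.7741: 1832.40 → 3250.80.

3251 px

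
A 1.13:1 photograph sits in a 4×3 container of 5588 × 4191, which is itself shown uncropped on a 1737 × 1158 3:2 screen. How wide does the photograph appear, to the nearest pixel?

1.13:1 in 5588×4191: fills the height, so the photograph is 4735.83 × 4191.00.
The 4×3 canvas is height-limited in 1737×1158, giving 1544.00 × 1158.00; scale factor 0.2763.
The photograph scales with it: width 4735.83 × 0.2763 ≈ 1308.54.

1309 px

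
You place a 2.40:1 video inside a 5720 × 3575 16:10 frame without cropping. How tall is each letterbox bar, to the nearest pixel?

596 px

2.40:1 (2.400) > 16:10 (1.600), so the video fills the width.
The video is 5720 / 2.400 ≈ 2383.33 px tall.
3575 − 2383.33 = 1191.67 px of bars (595.83 each).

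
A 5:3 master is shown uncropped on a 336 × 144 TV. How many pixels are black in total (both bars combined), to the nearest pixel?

5:3 is narrower than 21:9, so it spans the full height.
The master is 144 × 5/3 ≈ 240.0000 px wide.
Leftover width: 336 − 240.0000 = 96.0000 px.
Across the 144-px span: 96.0000 × 144 ≈ 13824 px.

13824 pixels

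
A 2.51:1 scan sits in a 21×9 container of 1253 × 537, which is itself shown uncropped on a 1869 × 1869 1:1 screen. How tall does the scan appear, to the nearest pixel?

First fit — 2.51:1 into 1253×537 spans the width: 1253.00 × 499.20.
Second fit — the 21×9 canvas into 1869×1869 spans the width: 1869.00 × 801.00 (×1.4916 from 1253×537).
The scan scales with it: height 499.20 × 1.4916 ≈ 744.62.

745 px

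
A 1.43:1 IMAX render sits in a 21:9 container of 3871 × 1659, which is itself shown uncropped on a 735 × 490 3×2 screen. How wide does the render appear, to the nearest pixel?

1.43:1 IMAX in 3871×1659: fills the height, so the render is 2372.37 × 1659.00.
21:9 in 735×490: fills the width, so the intermediate becomes 735.00 × 315.00 — a scale of ×0.1899.
The render scales with it: width 2372.37 × 0.1899 ≈ 450.45.

450 px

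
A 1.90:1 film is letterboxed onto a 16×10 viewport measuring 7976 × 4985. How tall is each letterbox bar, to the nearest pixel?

394 px

1.90:1 is wider than 16×10, so it spans the full width.
Content height = 7976 / 1.900 ≈ 4197.89 px.
Leftover height: 4985 − 4197.89 = 787.11 px → 393.55 each side.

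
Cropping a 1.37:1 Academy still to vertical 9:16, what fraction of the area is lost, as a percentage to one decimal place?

58.9%

Going from 1.37:1 Academy to vertical 9:16 means cutting width while keeping height.
(0.562)/(1.370) ≈ 0.411 of the area survives, leaving 58.94% discarded.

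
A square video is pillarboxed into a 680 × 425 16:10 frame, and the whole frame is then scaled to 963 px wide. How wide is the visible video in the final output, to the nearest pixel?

602 px

In the 680×425 frame the video fills the height: width = 425 × 1/1 ≈ 425.00 px.
Resizing to 963 px wide multiplies everything by 1.4162: 425.00 → 601.88 px.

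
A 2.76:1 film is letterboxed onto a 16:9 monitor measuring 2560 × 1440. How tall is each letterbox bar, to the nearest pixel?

256 px

2.76:1 (2.760) > 16:9 (1.778), so the film fills the width.
The film is 2560 / 2.760 ≈ 927.54 px tall.
Black = 1440 − 927.54 = 512.46 px, or 256.23 per bar.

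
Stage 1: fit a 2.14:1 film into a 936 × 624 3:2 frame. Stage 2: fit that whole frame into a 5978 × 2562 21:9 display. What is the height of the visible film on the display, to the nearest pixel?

1796 px

First fit — 2.14:1 into 936×624 spans the width: 936.00 × 437.38.
The 3:2 canvas is height-limited in 5978×2562, giving 3843.00 × 2562.00; scale factor 4.1058.
Applying the same ×4.1058: 437.38 → 1795.79.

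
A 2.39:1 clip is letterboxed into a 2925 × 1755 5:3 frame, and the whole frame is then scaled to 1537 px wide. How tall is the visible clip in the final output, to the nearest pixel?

643 px

At 2925×1755 the clip is width-limited, so height = 2925 / 2.390 ≈ 1223.85 px.
Resizing to 1537 px wide multiplies everything by 0.5255: 1223.85 → 643.10 px.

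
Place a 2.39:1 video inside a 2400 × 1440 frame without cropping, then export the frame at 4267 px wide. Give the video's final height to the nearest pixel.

1785 px

In the 2400×1440 frame the video fills the width: height = 2400 / 2.390 ≈ 1004.18 px.
Scaling 2400 → 4267 is ×1.7779, so the height becomes 1004.18 × 1.7779 ≈ 1785.36 px.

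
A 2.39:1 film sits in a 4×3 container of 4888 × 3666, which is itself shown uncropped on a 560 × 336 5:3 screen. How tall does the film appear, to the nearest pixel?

187 px

2.39:1 in 4888×3666: fills the width, so the film is 4888.00 × 2045.19.
4×3 in 560×336: fills the height, so the intermediate becomes 448.00 × 336.00 — a scale of ×0.0917.
Applying the same ×0.0917: 2045.19 → 187.45.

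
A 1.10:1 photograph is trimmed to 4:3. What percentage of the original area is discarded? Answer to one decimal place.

17.5%

Going from 1.10:1 to 4:3 means cutting height while keeping width.
Fraction kept = (1.100)/(1.333) ≈ 82.50%, so 17.50% is lost.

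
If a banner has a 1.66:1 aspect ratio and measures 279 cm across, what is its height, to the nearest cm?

168 cm

At 1.66:1, 279 / 1.660 ≈ 168.07.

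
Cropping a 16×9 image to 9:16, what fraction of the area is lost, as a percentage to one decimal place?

9:16 is narrower than 16×9, so the crop keeps the full height and trims the width.
Fraction kept = (0.562)/(1.778) ≈ 31.64%, so 68.36% is lost.

68.4%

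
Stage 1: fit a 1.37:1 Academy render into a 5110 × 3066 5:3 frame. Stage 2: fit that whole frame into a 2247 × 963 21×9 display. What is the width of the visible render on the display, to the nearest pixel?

First fit — 1.37:1 Academy into 5110×3066 spans the height: 4200.42 × 3066.00.
The 5:3 canvas is height-limited in 2247×963, giving 1605.00 × 963.00; scale factor 0.3141.
Applying the same ×0.3141: 4200.42 → 1319.31.

1319 px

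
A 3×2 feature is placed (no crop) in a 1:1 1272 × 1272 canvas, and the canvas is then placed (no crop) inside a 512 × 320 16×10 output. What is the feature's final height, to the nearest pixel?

213 px

First fit — 3×2 into 1272×1272 spans the width: 1272.00 × 848.00.
Second fit — the 1:1 canvas into 512×320 spans the height: 320.00 × 320.00 (×0.2516 from 1272×1272).
Applying the same ×0.2516: 848.00 → 213.33.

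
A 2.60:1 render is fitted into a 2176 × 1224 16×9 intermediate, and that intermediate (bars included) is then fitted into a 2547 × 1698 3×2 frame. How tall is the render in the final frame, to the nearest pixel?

Inside the 2176×1224 canvas the render is width-limited at 2176.00 × 836.92.
Second fit — the 16×9 canvas into 2547×1698 spans the width: 2547.00 × 1432.69 (×1.1705 from 2176×1224).
Applying the same ×1.1705: 836.92 → 979.62.

980 px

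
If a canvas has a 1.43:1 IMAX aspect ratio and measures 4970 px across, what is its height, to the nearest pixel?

Height = 4970 / 1.430 = 3475.52.

3476 px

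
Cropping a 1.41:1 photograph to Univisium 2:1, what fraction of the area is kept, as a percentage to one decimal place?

70.5%

The width stays; only height is cut (since Univisium 2:1 is wider than 1.41:1).
(1.410)/(2.000) ≈ 0.705 of the area survives.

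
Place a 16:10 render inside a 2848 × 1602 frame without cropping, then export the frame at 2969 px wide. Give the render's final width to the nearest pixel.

Fitted into 2848×1602, the render spans the height; its width is 1602 × 16/10 ≈ 2563.20 px.
Scaling 2848 → 2969 is ×1.0425, so the width becomes 2563.20 × 1.0425 ≈ 2672.10 px.

2672 px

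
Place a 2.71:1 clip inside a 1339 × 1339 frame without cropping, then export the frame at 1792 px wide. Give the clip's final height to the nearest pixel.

Fitted into 1339×1339, the clip spans the width; its height is 1339 / 2.710 ≈ 494.10 px.
The frame scales by 1792/1339 = 1.3383; 494.10 × 1.3383 ≈ 661.25 px.

661 px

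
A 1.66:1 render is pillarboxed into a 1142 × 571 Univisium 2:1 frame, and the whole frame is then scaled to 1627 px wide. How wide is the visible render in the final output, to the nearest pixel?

1350 px

Fitted into 1142×571, the render spans the height; its width is 571 × 1.660 ≈ 947.86 px.
Resizing to 1627 px wide multiplies everything by 1.4247: 947.86 → 1350.41 px.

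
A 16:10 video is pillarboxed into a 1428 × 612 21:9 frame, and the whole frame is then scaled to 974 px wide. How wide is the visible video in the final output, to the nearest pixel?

Fitted into 1428×612, the video spans the height; its width is 612 × 16/10 ≈ 979.20 px.
Resizing to 974 px wide multiplies everything by 0.6821: 979.20 → 667.89 px.

668 px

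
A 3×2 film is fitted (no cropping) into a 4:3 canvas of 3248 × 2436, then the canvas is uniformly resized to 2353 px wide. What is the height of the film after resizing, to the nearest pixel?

1569 px

At 3248×2436 the film is width-limited, so height = 3248 × 2/3 ≈ 2165.33 px.
Resizing to 2353 px wide multiplies everything by 0.7244: 2165.33 → 1568.67 px.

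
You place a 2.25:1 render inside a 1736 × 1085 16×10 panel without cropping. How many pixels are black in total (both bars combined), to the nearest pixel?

544140 pixels

2.25:1 (2.250) > 16×10 (1.600), so the render fills the width.
The render is 1736 / 2.250 ≈ 771.5556 px tall.
Black = 1085 − 771.5556 = 313.4444 px.
Bar area = 313.4444 × 1736 ≈ 544140 px.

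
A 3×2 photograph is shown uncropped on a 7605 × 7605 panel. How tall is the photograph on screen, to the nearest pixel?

Since 1.500 > 1.000, the photograph is width-limited.
Content height = 7605 × 2/3 ≈ 5070.00 px.

5070 px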